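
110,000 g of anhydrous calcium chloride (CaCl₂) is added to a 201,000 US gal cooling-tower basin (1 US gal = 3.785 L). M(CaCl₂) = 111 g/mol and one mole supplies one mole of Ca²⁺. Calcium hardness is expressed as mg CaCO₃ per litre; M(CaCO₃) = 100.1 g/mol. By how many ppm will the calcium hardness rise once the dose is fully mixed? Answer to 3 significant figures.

130 ppm

Volume: 201,000 US gal × 3.785 L/gal = 760,785 L.
Moles of Ca²⁺: 110,000 g ÷ 111 g/mol = 991 mol.
As CaCO₃: 991 mol × 100.1 g/mol = 99,200 g.
Rise: 99,200 g / 760,785 L × 1000 = 130.4 mg/L.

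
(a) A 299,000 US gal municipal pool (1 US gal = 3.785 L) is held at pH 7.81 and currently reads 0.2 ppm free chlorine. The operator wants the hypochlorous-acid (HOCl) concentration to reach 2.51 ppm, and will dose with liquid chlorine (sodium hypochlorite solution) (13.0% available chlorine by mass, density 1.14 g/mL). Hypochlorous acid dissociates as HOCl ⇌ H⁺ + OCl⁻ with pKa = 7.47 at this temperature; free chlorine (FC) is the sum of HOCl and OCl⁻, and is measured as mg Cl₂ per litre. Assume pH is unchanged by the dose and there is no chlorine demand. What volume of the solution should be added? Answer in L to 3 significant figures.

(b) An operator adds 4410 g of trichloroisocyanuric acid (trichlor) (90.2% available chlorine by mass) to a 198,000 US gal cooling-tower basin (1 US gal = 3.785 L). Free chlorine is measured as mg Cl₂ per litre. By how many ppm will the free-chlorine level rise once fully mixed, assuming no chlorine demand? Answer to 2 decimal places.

(a) 59.6 L; (b) 5.31 ppm

(a) Volume: 299,000 US gal × 3.785 L/gal = 1,131,715 L.
(a) [OCl⁻]/[HOCl] = 10^(pH − pKa) = 10^(7.81 − 7.47) = 2.188; fraction as HOCl = 1/(1 + 2.188) = 0.3137.
(a) Free chlorine required for 2.51 ppm HOCl: 2.51 / 0.3137 = 8.001 ppm.
(a) FC to add: 8.001 − 0.2 = 7.801 mg/L as Cl₂.
(a) Cl₂ equivalent: 7.801 mg/L × 1,131,715 L = 8829 g.
(a) Product at 13.0% available Cl: 8829 / 0.13 = 67,910 g.
(a) Volume: 67,910 g ÷ 1.14 g/mL = 59,570 mL.

(b) Volume: 198,000 US gal × 3.785 L/gal = 749,430 L.
(b) Available chlorine delivered: 4410 g × 0.902 = 3978 g as Cl₂.
(b) Concentration rise: 3978 g / 749,430 L = 5.308 mg/L = 5.31 ppm.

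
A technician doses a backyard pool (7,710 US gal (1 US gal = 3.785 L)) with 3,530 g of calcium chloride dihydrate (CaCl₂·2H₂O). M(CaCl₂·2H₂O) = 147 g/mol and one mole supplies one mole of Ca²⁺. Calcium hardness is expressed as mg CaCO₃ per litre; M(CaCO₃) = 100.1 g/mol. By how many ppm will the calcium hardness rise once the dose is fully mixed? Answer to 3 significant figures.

82.4 ppm

Volume: 7,710 US gal × 3.785 L/gal = 29,182 L.
Moles of Ca²⁺: 3,530 g ÷ 147 g/mol = 24.01 mol.
As CaCO₃: 24.01 mol × 100.1 g/mol = 2404 g.
Rise: 2404 g / 29,182 L × 1000 = 82.37 mg/L.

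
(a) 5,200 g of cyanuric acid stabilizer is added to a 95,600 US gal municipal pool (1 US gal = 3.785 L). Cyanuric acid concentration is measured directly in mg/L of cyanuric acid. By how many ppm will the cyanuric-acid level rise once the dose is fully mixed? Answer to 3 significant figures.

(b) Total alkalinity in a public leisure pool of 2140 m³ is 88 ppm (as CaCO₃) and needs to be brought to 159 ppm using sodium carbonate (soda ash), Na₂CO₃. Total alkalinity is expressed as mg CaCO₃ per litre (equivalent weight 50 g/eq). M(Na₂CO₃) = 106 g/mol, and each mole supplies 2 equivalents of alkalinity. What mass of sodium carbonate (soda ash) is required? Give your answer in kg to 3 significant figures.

(a) Volume: 95,600 US gal × 3.785 L/gal = 361,846 L.
(a) Rise: 5,200 g / 361,846 L × 1000 = 14.37 mg/L.

(b) Volume: 2140 m³ = 2,140,000 L.
(b) Alkalinity to add: (159 − 88) = 71 mg/L as CaCO₃ × 2,140,000 L = 151,900 g as CaCO₃.
(b) Equivalents: 151,900 g ÷ 50 g/eq = 3039 eq.
(b) Each mole of Na₂CO₃ supplies 2 eq, so 3039 / 2 = 1519 mol.
(b) Mass: 1519 mol × 106 g/mol = 161,100 g.

(a) 14.4 ppm; (b) 161 kg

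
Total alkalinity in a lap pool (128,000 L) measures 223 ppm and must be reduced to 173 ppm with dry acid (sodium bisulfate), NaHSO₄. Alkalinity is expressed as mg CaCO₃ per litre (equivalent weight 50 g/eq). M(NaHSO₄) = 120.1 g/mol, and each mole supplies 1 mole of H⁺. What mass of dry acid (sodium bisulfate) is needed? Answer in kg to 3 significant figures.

15.4 kg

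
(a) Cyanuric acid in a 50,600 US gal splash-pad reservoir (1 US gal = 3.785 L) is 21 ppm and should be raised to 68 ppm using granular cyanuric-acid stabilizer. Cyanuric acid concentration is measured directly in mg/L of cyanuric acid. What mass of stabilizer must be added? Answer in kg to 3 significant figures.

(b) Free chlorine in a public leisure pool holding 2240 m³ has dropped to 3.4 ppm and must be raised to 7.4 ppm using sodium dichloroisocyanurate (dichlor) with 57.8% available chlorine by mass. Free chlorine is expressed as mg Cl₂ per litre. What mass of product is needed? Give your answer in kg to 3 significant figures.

(a) Volume: 50,600 US gal × 3.785 L/gal = 191,521 L.
(a) CYA to add: (68 − 21) = 47 mg/L × 191,521 L = 9001 g cyanuric acid.

(b) Volume: 2240 m³ = 2,240,000 L.
(b) Chlorine deficit: 7.4 − 3.4 = 4 ppm = 4 mg/L as Cl₂.
(b) Cl₂ equivalent needed: 4 mg/L × 2,240,000 L = 8,960,000 mg = 8960 g.
(b) Product at 57.8% available chlorine: 8960 / 0.578 = 15,500 g.

(a) 9.00 kg; (b) 15.5 kg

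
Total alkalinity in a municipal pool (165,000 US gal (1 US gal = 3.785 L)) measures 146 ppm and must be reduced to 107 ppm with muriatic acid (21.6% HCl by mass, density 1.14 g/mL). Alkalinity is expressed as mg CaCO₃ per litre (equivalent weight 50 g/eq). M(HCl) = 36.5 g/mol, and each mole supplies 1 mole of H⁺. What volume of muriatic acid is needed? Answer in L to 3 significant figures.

72.2 L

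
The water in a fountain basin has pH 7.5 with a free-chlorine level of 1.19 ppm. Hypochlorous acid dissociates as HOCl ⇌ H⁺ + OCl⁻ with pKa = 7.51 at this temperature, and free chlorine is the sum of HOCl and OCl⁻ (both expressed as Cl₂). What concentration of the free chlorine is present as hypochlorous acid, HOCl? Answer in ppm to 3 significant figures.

[OCl⁻]/[HOCl] = 10^(pH − pKa) = 10^(7.5 − 7.51) = 10^-0.01 = 0.9772.
Fraction as HOCl = 1 / (1 + 0.9772) = 0.5058.
HOCl = 0.5058 × 1.19 ppm = 0.6018 ppm.

0.602 ppm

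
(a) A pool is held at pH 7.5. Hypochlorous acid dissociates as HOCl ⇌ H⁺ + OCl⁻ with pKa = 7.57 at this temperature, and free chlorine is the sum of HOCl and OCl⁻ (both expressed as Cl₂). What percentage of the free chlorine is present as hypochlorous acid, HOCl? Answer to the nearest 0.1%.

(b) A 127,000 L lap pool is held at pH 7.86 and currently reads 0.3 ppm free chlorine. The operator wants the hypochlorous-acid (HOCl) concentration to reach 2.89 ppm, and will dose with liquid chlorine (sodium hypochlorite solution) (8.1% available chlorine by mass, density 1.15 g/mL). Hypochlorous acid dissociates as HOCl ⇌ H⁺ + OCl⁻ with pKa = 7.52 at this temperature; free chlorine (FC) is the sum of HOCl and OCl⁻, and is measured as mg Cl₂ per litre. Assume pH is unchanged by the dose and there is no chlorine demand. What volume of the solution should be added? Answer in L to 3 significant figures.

(a) [OCl⁻]/[HOCl] = 10^(pH − pKa) = 10^(7.5 − 7.57) = 10^-0.07 = 0.8511.
(a) Fraction as HOCl = 1 / (1 + 0.8511) = 0.5402.

(b) [OCl⁻]/[HOCl] = 10^(pH − pKa) = 10^(7.86 − 7.52) = 2.188; fraction as HOCl = 1/(1 + 2.188) = 0.3137.
(b) Free chlorine required for 2.89 ppm HOCl: 2.89 / 0.3137 = 9.213 ppm.
(b) FC to add: 9.213 − 0.3 = 8.913 mg/L as Cl₂.
(b) Cl₂ equivalent: 8.913 mg/L × 127,000 L = 1132 g.
(b) Product at 8.1% available Cl: 1132 / 0.081 = 13,970 g.
(b) Volume: 13,970 g ÷ 1.15 g/mL = 12,150 mL.

(a) 54.0%; (b) 12.2 L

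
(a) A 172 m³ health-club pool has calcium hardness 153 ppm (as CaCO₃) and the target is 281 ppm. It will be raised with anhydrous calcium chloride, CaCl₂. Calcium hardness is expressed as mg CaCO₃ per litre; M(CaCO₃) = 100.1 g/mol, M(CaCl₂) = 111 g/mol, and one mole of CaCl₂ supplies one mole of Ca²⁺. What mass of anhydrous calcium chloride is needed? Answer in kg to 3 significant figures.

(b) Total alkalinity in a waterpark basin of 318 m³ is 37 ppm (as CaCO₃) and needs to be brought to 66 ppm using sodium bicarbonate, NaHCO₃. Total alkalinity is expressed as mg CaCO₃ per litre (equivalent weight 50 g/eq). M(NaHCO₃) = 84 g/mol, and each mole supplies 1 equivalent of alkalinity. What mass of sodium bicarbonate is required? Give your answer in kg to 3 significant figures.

(a) 24.4 kg; (b) 15.5 kg

(a) Volume: 172 m³ = 172,000 L.
(a) Hardness to add: (281 − 153) = 128 mg/L as CaCO₃ × 172,000 L = 22,020 g as CaCO₃.
(a) Moles of Ca²⁺ (1 mol Ca²⁺ ≡ 1 mol CaCO₃): 22,020 / 100.1 g/mol = 219.9 mol.
(a) Mass of CaCl₂: 219.9 × 111 = 24,410 g.

(b) Volume: 318 m³ = 318,000 L.
(b) Alkalinity to add: (66 − 37) = 29 mg/L as CaCO₃ × 318,000 L = 9222 g as CaCO₃.
(b) Equivalents: 9222 g ÷ 50 g/eq = 184.4 eq.
(b) NaHCO₃ supplies 1 eq per mole → 184.4 mol.
(b) Mass: 184.4 mol × 84 g/mol = 15,490 g.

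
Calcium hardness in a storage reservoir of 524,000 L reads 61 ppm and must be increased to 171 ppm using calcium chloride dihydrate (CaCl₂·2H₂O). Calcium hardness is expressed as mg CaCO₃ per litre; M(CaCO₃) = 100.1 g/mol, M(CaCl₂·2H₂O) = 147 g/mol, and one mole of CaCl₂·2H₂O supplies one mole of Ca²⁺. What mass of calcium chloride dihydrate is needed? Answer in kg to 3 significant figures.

84.6 kg

Hardness to add: (171 − 61) = 110 mg/L as CaCO₃ × 524,000 L = 57,640 g as CaCO₃.
Moles of Ca²⁺ (1 mol Ca²⁺ ≡ 1 mol CaCO₃): 57,640 / 100.1 g/mol = 575.8 mol.
Mass of CaCl₂·2H₂O: 575.8 × 147 = 84,650 g.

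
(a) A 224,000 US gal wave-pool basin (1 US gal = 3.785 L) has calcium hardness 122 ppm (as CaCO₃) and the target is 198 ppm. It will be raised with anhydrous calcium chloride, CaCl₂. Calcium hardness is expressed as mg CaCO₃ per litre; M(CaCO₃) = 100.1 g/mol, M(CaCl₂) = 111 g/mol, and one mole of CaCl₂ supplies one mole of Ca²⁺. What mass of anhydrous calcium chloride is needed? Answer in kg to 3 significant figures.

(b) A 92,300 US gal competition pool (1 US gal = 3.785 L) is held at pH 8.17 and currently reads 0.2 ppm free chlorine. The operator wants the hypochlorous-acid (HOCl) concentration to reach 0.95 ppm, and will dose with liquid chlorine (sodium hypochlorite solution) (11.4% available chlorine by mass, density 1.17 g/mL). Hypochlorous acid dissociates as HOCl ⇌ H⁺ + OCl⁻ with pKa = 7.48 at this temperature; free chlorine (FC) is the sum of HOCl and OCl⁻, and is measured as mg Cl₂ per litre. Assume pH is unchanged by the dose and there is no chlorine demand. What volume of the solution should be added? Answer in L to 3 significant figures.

(a) 71.5 kg; (b) 14.2 L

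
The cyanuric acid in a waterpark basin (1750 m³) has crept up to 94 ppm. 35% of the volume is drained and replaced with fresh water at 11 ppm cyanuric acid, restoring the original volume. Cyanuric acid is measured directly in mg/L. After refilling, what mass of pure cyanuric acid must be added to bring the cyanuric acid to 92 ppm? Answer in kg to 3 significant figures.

47.3 kg

Volume: 1750 m³ = 1,750,000 L.
After draining 35% and refilling: 94 × 0.65 + 11 × 0.35 = 64.95 ppm.
Deficit to target: 92 − 64.95 = 27.05 mg/L.
Mass: 27.05 mg/L × 1,750,000 L = 47,340 g cyanuric acid.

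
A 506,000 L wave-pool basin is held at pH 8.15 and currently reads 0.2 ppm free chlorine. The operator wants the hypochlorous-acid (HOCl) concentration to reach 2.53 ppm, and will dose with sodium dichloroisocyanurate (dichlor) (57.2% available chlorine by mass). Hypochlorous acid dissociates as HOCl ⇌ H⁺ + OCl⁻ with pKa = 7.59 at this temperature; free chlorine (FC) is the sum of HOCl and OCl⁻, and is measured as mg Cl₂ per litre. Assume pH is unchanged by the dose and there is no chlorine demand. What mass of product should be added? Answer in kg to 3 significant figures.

10.2 kg

[OCl⁻]/[HOCl] = 10^(pH − pKa) = 10^(8.15 − 7.59) = 3.631; fraction as HOCl = 1/(1 + 3.631) = 0.2159.
Free chlorine required for 2.53 ppm HOCl: 2.53 / 0.2159 = 11.72 ppm.
FC to add: 11.72 − 0.2 = 11.52 mg/L as Cl₂.
Cl₂ equivalent: 11.52 mg/L × 506,000 L = 5827 g.
Product at 57.2% available Cl: 5827 / 0.572 = 10,190 g.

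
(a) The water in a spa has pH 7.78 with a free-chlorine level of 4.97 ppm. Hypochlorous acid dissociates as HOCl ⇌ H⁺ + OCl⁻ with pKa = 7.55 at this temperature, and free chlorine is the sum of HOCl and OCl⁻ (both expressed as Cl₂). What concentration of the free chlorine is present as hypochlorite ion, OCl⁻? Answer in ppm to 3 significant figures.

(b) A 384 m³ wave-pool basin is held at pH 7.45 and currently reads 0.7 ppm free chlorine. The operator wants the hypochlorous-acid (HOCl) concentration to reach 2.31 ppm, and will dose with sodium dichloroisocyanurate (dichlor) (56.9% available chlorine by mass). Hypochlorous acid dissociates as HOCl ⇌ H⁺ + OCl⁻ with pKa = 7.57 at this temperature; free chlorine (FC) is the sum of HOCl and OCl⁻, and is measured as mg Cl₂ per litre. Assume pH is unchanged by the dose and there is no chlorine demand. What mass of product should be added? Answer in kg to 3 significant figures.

(a) 3.13 ppm; (b) 2.27 kg

(a) [OCl⁻]/[HOCl] = 10^(pH − pKa) = 10^(7.78 − 7.55) = 10^0.23 = 1.698.
(a) Fraction as HOCl = 1 / (1 + 1.698) = 0.3706.
(a) OCl⁻ = (1 − 0.3706) × 4.97 ppm = 3.128 ppm.

(b) Volume: 384 m³ = 384,000 L.
(b) [OCl⁻]/[HOCl] = 10^(pH − pKa) = 10^(7.45 − 7.57) = 0.7586; fraction as HOCl = 1/(1 + 0.7586) = 0.5686.
(b) Free chlorine required for 2.31 ppm HOCl: 2.31 / 0.5686 = 4.062 ppm.
(b) FC to add: 4.062 − 0.7 = 3.362 mg/L as Cl₂.
(b) Cl₂ equivalent: 3.362 mg/L × 384,000 L = 1291 g.
(b) Product at 56.9% available Cl: 1291 / 0.569 = 2269 g.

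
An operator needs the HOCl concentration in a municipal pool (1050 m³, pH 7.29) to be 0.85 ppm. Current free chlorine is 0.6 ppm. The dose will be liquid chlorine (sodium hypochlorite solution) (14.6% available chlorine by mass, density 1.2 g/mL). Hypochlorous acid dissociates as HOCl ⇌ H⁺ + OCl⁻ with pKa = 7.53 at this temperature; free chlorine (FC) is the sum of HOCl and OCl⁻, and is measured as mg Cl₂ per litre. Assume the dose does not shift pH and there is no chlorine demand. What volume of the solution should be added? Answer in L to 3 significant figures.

Volume: 1050 m³ = 1,050,000 L.
[OCl⁻]/[HOCl] = 10^(pH − pKa) = 10^(7.29 − 7.53) = 0.5754; fraction as HOCl = 1/(1 + 0.5754) = 0.6347.
Free chlorine required for 0.85 ppm HOCl: 0.85 / 0.6347 = 1.339 ppm.
FC to add: 1.339 − 0.6 = 0.7391 mg/L as Cl₂.
Cl₂ equivalent: 0.7391 mg/L × 1,050,000 L = 776.1 g.
Product at 14.6% available Cl: 776.1 / 0.146 = 5316 g.
Volume: 5316 g ÷ 1.2 g/mL = 4430 mL.

4.43 L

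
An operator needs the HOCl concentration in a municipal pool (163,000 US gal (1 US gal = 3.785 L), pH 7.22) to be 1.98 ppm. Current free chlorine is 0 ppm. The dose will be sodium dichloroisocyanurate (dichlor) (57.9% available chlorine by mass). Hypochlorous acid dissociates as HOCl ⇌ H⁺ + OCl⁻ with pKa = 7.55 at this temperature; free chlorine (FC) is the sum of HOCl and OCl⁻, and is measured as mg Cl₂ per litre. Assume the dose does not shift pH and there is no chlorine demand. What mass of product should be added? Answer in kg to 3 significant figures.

Volume: 163,000 US gal × 3.785 L/gal = 616,955 L.
[OCl⁻]/[HOCl] = 10^(pH − pKa) = 10^(7.22 − 7.55) = 0.4677; fraction as HOCl = 1/(1 + 0.4677) = 0.6813.
Free chlorine required for 1.98 ppm HOCl: 1.98 / 0.6813 = 2.906 ppm.
FC to add: 2.906 − 0 = 2.906 mg/L as Cl₂.
Cl₂ equivalent: 2.906 mg/L × 616,955 L = 1793 g.
Product at 57.9% available Cl: 1793 / 0.579 = 3097 g.

3.10 kg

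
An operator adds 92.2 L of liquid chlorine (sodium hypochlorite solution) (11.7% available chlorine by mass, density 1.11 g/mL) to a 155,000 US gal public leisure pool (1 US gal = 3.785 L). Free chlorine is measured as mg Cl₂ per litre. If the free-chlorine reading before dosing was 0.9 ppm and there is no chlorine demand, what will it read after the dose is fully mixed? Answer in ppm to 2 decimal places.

21.31 ppm

Volume: 155,000 US gal × 3.785 L/gal = 586,675 L.
Mass of solution: 92.2 L × 1000 mL/L × 1.11 g/mL = 102,300 g.
Available chlorine delivered: 102,300 g × 0.117 = 11,970 g as Cl₂.
Concentration rise: 11,970 g / 586,675 L = 20.41 mg/L = 20.41 ppm.
Final FC: 0.9 + 20.41 = 21.31 ppm.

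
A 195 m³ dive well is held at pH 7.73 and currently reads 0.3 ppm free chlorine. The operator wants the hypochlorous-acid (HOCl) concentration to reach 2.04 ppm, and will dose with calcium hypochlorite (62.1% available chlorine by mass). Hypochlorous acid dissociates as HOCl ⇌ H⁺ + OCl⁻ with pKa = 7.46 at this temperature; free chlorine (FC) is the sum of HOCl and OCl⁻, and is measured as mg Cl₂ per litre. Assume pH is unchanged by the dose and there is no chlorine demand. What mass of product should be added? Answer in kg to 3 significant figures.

Volume: 195 m³ = 195,000 L.
[OCl⁻]/[HOCl] = 10^(pH − pKa) = 10^(7.73 − 7.46) = 1.862; fraction as HOCl = 1/(1 + 1.862) = 0.3494.
Free chlorine required for 2.04 ppm HOCl: 2.04 / 0.3494 = 5.839 ppm.
FC to add: 5.839 − 0.3 = 5.539 mg/L as Cl₂.
Cl₂ equivalent: 5.539 mg/L × 195,000 L = 1080 g.
Product at 62.1% available Cl: 1080 / 0.621 = 1739 g.

1.74 kg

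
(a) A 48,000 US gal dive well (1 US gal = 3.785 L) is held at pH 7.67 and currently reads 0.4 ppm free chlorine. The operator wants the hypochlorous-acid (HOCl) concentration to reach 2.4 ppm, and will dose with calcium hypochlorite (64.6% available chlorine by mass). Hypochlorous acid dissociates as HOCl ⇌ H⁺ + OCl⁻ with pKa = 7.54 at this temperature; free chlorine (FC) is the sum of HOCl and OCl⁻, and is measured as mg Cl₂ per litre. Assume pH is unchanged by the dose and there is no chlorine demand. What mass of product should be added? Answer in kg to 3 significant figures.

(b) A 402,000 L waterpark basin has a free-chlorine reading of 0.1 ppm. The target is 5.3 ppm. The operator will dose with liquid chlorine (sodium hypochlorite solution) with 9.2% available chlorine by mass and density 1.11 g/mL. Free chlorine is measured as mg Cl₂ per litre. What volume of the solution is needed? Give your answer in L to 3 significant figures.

(a) Volume: 48,000 US gal × 3.785 L/gal = 181,680 L.
(a) [OCl⁻]/[HOCl] = 10^(pH − pKa) = 10^(7.67 − 7.54) = 1.349; fraction as HOCl = 1/(1 + 1.349) = 0.4257.
(a) Free chlorine required for 2.4 ppm HOCl: 2.4 / 0.4257 = 5.638 ppm.
(a) FC to add: 5.638 − 0.4 = 5.238 mg/L as Cl₂.
(a) Cl₂ equivalent: 5.238 mg/L × 181,680 L = 951.6 g.
(a) Product at 64.6% available Cl: 951.6 / 0.646 = 1473 g.

(b) Chlorine deficit: 5.3 − 0.1 = 5.2 ppm = 5.2 mg/L as Cl₂.
(b) Cl₂ equivalent needed: 5.2 mg/L × 402,000 L = 2,090,000 mg = 2090 g.
(b) Product at 9.2% available chlorine: 2090 / 0.092 = 22,720 g.
(b) Volume at density 1.11 g/mL: 22,720 g ÷ 1.11 g/mL = 20,470 mL.

(a) 1.47 kg; (b) 20.5 L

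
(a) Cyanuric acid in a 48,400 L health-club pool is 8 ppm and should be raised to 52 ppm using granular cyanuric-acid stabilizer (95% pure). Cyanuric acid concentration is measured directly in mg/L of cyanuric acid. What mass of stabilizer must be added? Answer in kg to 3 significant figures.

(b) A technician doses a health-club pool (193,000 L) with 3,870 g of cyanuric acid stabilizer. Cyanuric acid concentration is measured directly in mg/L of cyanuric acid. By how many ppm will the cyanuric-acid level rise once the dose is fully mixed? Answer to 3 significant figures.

(a) 2.24 kg; (b) 20.1 ppm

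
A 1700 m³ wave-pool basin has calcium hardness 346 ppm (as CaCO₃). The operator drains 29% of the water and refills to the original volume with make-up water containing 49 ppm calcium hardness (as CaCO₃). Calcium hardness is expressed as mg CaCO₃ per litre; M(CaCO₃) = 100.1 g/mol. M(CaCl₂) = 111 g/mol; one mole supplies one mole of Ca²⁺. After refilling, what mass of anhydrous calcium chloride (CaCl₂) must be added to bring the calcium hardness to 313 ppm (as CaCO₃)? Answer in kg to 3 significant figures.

Volume: 1700 m³ = 1,700,000 L.
After draining 29% and refilling: 346 × 0.71 + 49 × 0.29 = 259.87 ppm.
Deficit to target: 313 − 259.87 = 53.13 mg/L.
As CaCO₃: 53.13 mg/L × 1,700,000 L = 90,320 g; ÷ 100.1 = 902.3 mol Ca²⁺.
Mass: 902.3 × 111 = 100,200 g.

100 kg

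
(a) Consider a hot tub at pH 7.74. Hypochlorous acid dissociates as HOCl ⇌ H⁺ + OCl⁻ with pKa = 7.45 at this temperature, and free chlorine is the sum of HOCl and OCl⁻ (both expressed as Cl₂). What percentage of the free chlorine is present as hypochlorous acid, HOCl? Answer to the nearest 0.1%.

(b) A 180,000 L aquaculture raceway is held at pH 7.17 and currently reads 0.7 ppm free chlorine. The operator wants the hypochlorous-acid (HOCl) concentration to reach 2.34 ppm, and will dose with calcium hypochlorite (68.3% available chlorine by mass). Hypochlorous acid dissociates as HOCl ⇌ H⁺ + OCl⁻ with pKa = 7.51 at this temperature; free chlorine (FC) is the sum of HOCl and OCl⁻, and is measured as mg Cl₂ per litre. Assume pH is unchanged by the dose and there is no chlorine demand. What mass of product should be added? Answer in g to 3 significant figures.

(a) [OCl⁻]/[HOCl] = 10^(pH − pKa) = 10^(7.74 − 7.45) = 10^0.29 = 1.95.
(a) Fraction as HOCl = 1 / (1 + 1.95) = 0.339.

(b) [OCl⁻]/[HOCl] = 10^(pH − pKa) = 10^(7.17 − 7.51) = 0.4571; fraction as HOCl = 1/(1 + 0.4571) = 0.6863.
(b) Free chlorine required for 2.34 ppm HOCl: 2.34 / 0.6863 = 3.41 ppm.
(b) FC to add: 3.41 − 0.7 = 2.71 mg/L as Cl₂.
(b) Cl₂ equivalent: 2.71 mg/L × 180,000 L = 487.7 g.
(b) Product at 68.3% available Cl: 487.7 / 0.683 = 714.1 g.

(a) 33.9%; (b) 714 g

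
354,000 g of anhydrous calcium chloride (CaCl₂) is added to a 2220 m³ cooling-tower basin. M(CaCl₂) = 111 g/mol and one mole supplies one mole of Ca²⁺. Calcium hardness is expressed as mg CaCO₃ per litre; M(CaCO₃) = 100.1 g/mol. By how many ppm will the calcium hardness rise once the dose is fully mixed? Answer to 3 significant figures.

Volume: 2220 m³ = 2,220,000 L.
Moles of Ca²⁺: 354,000 g ÷ 111 g/mol = 3189 mol.
As CaCO₃: 3189 mol × 100.1 g/mol = 319,200 g.
Rise: 319,200 g / 2,220,000 L × 1000 = 143.8 mg/L.

144 ppm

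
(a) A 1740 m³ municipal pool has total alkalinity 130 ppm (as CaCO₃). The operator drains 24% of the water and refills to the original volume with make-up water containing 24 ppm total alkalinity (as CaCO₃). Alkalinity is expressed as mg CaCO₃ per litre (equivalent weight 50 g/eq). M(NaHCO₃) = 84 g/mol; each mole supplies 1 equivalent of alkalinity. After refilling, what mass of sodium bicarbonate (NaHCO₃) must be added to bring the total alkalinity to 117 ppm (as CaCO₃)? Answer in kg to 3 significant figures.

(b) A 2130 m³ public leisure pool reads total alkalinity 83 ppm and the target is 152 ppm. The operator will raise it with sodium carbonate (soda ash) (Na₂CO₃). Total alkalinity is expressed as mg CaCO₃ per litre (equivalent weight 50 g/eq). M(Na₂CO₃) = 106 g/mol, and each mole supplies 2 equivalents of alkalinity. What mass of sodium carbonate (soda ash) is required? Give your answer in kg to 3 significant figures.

(a) 36.4 kg; (b) 156 kg

(a) Volume: 1740 m³ = 1,740,000 L.
(a) After draining 24% and refilling: 130 × 0.76 + 24 × 0.24 = 104.56 ppm.
(a) Deficit to target: 117 − 104.56 = 12.44 mg/L.
(a) As CaCO₃: 12.44 mg/L × 1,740,000 L = 21,650 g; ÷ 50 g/eq ÷ 1 = 432.9 mol NaHCO₃.
(a) Mass: 432.9 × 84 = 36,360 g.

(b) Volume: 2130 m³ = 2,130,000 L.
(b) Alkalinity to add: (152 − 83) = 69 mg/L as CaCO₃ × 2,130,000 L = 147,000 g as CaCO₃.
(b) Equivalents: 147,000 g ÷ 50 g/eq = 2939 eq.
(b) Each mole of Na₂CO₃ supplies 2 eq, so 2939 / 2 = 1470 mol.
(b) Mass: 1470 mol × 106 g/mol = 155,800 g.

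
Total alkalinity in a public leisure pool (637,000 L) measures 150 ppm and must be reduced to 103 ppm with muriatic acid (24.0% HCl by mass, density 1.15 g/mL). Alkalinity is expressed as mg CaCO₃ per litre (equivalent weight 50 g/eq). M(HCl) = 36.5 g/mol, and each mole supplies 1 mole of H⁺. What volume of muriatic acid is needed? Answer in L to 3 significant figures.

Alkalinity to neutralize: (150 − 103) = 47 mg/L as CaCO₃ × 637,000 L = 29,940 g as CaCO₃.
Equivalents of H⁺ required: 29,940 ÷ 50 g/eq = 598.8 eq = 598.8 mol HCl.
Mass of HCl: 598.8 × 36.5 = 21,860 g.
Mass of 24.0% solution: 21,860 / 0.24 = 91,060 g.
Volume: 91,060 g ÷ 1.15 g/mL = 79,190 mL.

79.2 L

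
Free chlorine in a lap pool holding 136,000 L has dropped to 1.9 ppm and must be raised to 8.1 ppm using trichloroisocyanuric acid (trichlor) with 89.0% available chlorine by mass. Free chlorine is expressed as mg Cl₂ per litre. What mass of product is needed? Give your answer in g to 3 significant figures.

947 g

Chlorine deficit: 8.1 − 1.9 = 6.2 ppm = 6.2 mg/L as Cl₂.
Cl₂ equivalent needed: 6.2 mg/L × 136,000 L = 843,200 mg = 843.2 g.
Product at 89.0% available chlorine: 843.2 / 0.89 = 947.4 g.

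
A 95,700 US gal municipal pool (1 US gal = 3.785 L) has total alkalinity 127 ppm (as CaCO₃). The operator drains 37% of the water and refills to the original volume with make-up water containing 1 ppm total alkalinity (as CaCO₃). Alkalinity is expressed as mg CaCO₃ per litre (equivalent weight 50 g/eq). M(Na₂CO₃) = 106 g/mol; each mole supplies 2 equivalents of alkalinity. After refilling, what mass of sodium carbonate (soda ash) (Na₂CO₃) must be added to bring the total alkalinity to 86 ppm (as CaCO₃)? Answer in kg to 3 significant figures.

2.16 kg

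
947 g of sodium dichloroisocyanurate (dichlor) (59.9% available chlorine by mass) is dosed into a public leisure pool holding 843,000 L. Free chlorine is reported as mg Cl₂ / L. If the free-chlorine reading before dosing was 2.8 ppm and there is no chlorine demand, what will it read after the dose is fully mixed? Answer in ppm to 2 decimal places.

Available chlorine delivered: 947 g × 0.599 = 567.3 g as Cl₂.
Concentration rise: 567.3 g / 843,000 L = 0.6729 mg/L = 0.67 ppm.
Final FC: 2.8 + 0.67 = 3.47 ppm.

3.47 ppm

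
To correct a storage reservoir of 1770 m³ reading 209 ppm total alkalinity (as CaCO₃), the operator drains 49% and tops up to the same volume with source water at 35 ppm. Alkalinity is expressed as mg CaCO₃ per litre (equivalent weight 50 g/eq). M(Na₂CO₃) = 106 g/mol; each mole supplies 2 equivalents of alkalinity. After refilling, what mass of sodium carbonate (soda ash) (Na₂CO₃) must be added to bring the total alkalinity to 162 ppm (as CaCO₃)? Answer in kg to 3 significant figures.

71.8 kg

Volume: 1770 m³ = 1,770,000 L.
After draining 49% and refilling: 209 × 0.51 + 35 × 0.49 = 123.74 ppm.
Deficit to target: 162 − 123.74 = 38.26 mg/L.
As CaCO₃: 38.26 mg/L × 1,770,000 L = 67,720 g; ÷ 50 g/eq ÷ 2 = 677.2 mol Na₂CO₃.
Mass: 677.2 × 106 = 71,780 g.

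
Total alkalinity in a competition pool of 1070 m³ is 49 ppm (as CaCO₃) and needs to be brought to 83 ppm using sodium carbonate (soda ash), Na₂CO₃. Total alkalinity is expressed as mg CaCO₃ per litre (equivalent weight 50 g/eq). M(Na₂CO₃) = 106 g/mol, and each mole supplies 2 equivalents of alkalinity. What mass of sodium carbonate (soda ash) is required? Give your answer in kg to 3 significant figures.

Volume: 1070 m³ = 1,070,000 L.
Alkalinity to add: (83 − 49) = 34 mg/L as CaCO₃ × 1,070,000 L = 36,380 g as CaCO₃.
Equivalents: 36,380 g ÷ 50 g/eq = 727.6 eq.
Each mole of Na₂CO₃ supplies 2 eq, so 727.6 / 2 = 363.8 mol.
Mass: 363.8 mol × 106 g/mol = 38,560 g.

38.6 kg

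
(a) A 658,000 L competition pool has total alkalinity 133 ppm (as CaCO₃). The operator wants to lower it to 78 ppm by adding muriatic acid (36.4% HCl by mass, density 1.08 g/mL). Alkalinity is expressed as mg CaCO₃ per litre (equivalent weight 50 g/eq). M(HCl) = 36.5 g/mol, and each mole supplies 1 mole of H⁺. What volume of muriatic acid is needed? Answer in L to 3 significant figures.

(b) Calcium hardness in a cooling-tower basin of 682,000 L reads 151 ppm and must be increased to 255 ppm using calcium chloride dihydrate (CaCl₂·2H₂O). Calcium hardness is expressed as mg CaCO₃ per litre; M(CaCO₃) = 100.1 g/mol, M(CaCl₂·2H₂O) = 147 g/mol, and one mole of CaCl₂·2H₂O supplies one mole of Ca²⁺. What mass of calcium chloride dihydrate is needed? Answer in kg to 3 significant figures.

(a) Alkalinity to neutralize: (133 − 78) = 55 mg/L as CaCO₃ × 658,000 L = 36,190 g as CaCO₃.
(a) Equivalents of H⁺ required: 36,190 ÷ 50 g/eq = 723.8 eq = 723.8 mol HCl.
(a) Mass of HCl: 723.8 × 36.5 = 26,420 g.
(a) Mass of 36.4% solution: 26,420 / 0.364 = 72,580 g.
(a) Volume: 72,580 g ÷ 1.08 g/mL = 67,200 mL.

(b) Hardness to add: (255 − 151) = 104 mg/L as CaCO₃ × 682,000 L = 70,930 g as CaCO₃.
(b) Moles of Ca²⁺ (1 mol Ca²⁺ ≡ 1 mol CaCO₃): 70,930 / 100.1 g/mol = 708.6 mol.
(b) Mass of CaCl₂·2H₂O: 708.6 × 147 = 104,200 g.

(a) 67.2 L; (b) 104 kg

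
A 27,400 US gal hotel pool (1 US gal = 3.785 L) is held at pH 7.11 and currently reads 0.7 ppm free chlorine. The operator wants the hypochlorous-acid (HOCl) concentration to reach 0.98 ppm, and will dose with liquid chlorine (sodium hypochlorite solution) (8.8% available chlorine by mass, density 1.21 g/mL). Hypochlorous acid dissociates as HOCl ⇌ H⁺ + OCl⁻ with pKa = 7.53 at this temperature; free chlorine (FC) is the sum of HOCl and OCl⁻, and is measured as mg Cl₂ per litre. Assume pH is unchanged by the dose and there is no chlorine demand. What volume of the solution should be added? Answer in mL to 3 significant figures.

Volume: 27,400 US gal × 3.785 L/gal = 103,709 L.
[OCl⁻]/[HOCl] = 10^(pH − pKa) = 10^(7.11 − 7.53) = 0.3802; fraction as HOCl = 1/(1 + 0.3802) = 0.7245.
Free chlorine required for 0.98 ppm HOCl: 0.98 / 0.7245 = 1.353 ppm.
FC to add: 1.353 − 0.7 = 0.6526 mg/L as Cl₂.
Cl₂ equivalent: 0.6526 mg/L × 103,709 L = 67.68 g.
Product at 8.8% available Cl: 67.68 / 0.088 = 769.1 g.
Volume: 769.1 g ÷ 1.21 g/mL = 635.6 mL.

636 mL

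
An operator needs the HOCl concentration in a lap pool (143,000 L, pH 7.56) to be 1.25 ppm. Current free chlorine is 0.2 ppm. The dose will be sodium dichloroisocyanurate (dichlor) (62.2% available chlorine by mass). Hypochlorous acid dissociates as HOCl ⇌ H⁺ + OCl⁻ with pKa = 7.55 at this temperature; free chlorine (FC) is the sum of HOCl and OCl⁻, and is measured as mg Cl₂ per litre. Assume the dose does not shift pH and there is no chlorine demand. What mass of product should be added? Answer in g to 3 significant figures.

535 g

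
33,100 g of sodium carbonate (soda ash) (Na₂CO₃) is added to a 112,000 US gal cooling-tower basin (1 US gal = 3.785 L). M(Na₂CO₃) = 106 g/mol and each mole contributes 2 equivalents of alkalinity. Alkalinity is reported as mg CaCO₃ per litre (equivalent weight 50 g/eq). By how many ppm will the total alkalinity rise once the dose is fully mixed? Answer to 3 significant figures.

73.7 ppm

Volume: 112,000 US gal × 3.785 L/gal = 423,920 L.
Moles of Na₂CO₃: 33,100 g ÷ 106 g/mol = 312.3 mol → 624.5 eq of alkalinity.
As CaCO₃: 624.5 eq × 50 g/eq = 31,230 g.
Rise: 31,230 g / 423,920 L × 1000 = 73.66 mg/L.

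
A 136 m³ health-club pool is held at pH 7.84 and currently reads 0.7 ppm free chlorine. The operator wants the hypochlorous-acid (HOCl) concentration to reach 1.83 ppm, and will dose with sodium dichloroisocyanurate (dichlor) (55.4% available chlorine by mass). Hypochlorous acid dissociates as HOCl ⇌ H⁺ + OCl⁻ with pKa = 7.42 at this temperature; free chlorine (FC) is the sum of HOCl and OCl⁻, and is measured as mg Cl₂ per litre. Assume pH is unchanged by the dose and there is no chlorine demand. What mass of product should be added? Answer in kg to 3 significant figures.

1.46 kg

Volume: 136 m³ = 136,000 L.
[OCl⁻]/[HOCl] = 10^(pH − pKa) = 10^(7.84 − 7.42) = 2.63; fraction as HOCl = 1/(1 + 2.63) = 0.2755.
Free chlorine required for 1.83 ppm HOCl: 1.83 / 0.2755 = 6.643 ppm.
FC to add: 6.643 − 0.7 = 5.943 mg/L as Cl₂.
Cl₂ equivalent: 5.943 mg/L × 136,000 L = 808.3 g.
Product at 55.4% available Cl: 808.3 / 0.554 = 1459 g.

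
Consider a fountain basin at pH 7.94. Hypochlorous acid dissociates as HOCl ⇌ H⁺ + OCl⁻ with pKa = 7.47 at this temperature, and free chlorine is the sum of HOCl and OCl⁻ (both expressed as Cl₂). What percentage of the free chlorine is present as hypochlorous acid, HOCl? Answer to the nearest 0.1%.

25.3%

[OCl⁻]/[HOCl] = 10^(pH − pKa) = 10^(7.94 − 7.47) = 10^0.47 = 2.951.
Fraction as HOCl = 1 / (1 + 2.951) = 0.2531.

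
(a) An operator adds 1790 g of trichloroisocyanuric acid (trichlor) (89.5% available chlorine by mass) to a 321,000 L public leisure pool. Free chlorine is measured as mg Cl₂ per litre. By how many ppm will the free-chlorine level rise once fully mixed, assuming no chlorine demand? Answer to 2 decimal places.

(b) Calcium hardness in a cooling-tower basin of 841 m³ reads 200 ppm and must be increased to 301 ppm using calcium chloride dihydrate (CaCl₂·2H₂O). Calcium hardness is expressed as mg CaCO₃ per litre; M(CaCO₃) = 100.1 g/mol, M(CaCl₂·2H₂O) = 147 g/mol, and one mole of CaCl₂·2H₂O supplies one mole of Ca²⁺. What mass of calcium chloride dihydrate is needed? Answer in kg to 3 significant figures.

(a) 4.99 ppm; (b) 125 kg

(a) Available chlorine delivered: 1790 g × 0.895 = 1602 g as Cl₂.
(a) Concentration rise: 1602 g / 321,000 L = 4.991 mg/L = 4.99 ppm.

(b) Volume: 841 m³ = 841,000 L.
(b) Hardness to add: (301 − 200) = 101 mg/L as CaCO₃ × 841,000 L = 84,940 g as CaCO₃.
(b) Moles of Ca²⁺ (1 mol Ca²⁺ ≡ 1 mol CaCO₃): 84,940 / 100.1 g/mol = 848.6 mol.
(b) Mass of CaCl₂·2H₂O: 848.6 × 147 = 124,700 g.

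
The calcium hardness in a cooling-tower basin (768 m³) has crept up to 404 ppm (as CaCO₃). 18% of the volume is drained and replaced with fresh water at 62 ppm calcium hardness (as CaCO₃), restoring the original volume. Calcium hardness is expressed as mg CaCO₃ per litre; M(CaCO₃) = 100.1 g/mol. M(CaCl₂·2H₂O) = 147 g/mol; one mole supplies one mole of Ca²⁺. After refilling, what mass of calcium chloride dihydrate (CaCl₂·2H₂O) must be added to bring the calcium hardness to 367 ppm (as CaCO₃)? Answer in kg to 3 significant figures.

Volume: 768 m³ = 768,000 L.
After draining 18% and refilling: 404 × 0.82 + 62 × 0.18 = 342.44 ppm.
Deficit to target: 367 − 342.44 = 24.56 mg/L.
As CaCO₃: 24.56 mg/L × 768,000 L = 18,860 g; ÷ 100.1 = 188.4 mol Ca²⁺.
Mass: 188.4 × 147 = 27,700 g.

27.7 kg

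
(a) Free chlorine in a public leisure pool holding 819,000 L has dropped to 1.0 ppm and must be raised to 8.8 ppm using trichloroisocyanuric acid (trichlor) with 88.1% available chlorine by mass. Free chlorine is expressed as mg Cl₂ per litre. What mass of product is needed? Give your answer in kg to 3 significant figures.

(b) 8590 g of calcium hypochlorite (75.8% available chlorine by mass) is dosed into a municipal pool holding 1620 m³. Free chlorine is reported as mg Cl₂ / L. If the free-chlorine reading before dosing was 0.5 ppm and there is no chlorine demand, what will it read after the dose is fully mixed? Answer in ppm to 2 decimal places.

(a) Chlorine deficit: 8.8 − 1.0 = 7.8 ppm = 7.8 mg/L as Cl₂.
(a) Cl₂ equivalent needed: 7.8 mg/L × 819,000 L = 6,388,000 mg = 6388 g.
(a) Product at 88.1% available chlorine: 6388 / 0.881 = 7251 g.

(b) Volume: 1620 m³ = 1,620,000 L.
(b) Available chlorine delivered: 8590 g × 0.758 = 6511 g as Cl₂.
(b) Concentration rise: 6511 g / 1,620,000 L = 4.019 mg/L = 4.02 ppm.
(b) Final FC: 0.5 + 4.02 = 4.52 ppm.

(a) 7.25 kg; (b) 4.52 ppm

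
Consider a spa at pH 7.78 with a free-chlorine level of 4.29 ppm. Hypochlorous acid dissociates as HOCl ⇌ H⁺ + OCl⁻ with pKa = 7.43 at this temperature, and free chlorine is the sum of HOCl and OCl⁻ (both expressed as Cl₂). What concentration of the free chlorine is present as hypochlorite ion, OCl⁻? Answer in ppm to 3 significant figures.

2.97 ppm

[OCl⁻]/[HOCl] = 10^(pH − pKa) = 10^(7.78 − 7.43) = 10^0.35 = 2.239.
Fraction as HOCl = 1 / (1 + 2.239) = 0.3088.
OCl⁻ = (1 − 0.3088) × 4.29 ppm = 2.965 ppm.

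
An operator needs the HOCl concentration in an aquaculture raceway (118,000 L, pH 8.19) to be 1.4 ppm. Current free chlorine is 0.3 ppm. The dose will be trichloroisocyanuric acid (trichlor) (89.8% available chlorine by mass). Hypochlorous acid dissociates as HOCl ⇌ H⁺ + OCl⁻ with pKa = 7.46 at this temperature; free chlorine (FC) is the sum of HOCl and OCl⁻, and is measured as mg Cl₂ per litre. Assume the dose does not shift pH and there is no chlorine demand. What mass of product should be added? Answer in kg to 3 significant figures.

[OCl⁻]/[HOCl] = 10^(pH − pKa) = 10^(8.19 − 7.46) = 5.37; fraction as HOCl = 1/(1 + 5.37) = 0.157.
Free chlorine required for 1.4 ppm HOCl: 1.4 / 0.157 = 8.918 ppm.
FC to add: 8.918 − 0.3 = 8.618 mg/L as Cl₂.
Cl₂ equivalent: 8.618 mg/L × 118,000 L = 1017 g.
Product at 89.8% available Cl: 1017 / 0.898 = 1132 g.

1.13 kg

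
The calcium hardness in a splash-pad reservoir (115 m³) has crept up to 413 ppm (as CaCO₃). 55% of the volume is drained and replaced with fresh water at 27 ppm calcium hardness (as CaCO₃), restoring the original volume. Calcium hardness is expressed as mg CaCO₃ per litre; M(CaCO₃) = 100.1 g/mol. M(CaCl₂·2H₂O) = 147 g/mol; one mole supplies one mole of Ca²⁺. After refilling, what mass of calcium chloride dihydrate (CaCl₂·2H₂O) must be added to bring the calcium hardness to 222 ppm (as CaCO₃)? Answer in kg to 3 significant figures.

3.60 kg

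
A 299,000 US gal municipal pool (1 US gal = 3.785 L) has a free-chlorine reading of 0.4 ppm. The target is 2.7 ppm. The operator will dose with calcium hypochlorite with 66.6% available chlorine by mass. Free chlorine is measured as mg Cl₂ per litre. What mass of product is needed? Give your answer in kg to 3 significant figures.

Volume: 299,000 US gal × 3.785 L/gal = 1,131,715 L.
Chlorine deficit: 2.7 − 0.4 = 2.3 ppm = 2.3 mg/L as Cl₂.
Cl₂ equivalent needed: 2.3 mg/L × 1,131,715 L = 2,603,000 mg = 2603 g.
Product at 66.6% available chlorine: 2603 / 0.666 = 3908 g.

3.91 kg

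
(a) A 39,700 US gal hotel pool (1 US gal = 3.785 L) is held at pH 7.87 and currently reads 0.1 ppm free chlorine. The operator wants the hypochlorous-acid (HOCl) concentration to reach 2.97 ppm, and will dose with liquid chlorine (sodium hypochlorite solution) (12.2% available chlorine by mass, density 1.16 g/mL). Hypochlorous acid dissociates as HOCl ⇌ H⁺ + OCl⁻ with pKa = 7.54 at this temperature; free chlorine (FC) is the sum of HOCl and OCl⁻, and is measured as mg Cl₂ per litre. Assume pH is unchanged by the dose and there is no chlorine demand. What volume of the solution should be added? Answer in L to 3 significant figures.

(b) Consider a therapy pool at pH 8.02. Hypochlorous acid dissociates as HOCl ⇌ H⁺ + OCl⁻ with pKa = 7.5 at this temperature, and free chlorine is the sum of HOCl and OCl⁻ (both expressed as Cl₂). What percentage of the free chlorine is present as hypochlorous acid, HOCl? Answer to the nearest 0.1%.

(a) Volume: 39,700 US gal × 3.785 L/gal = 150,264 L.
(a) [OCl⁻]/[HOCl] = 10^(pH − pKa) = 10^(7.87 − 7.54) = 2.138; fraction as HOCl = 1/(1 + 2.138) = 0.3187.
(a) Free chlorine required for 2.97 ppm HOCl: 2.97 / 0.3187 = 9.32 ppm.
(a) FC to add: 9.32 − 0.1 = 9.22 mg/L as Cl₂.
(a) Cl₂ equivalent: 9.22 mg/L × 150,264 L = 1385 g.
(a) Product at 12.2% available Cl: 1385 / 0.122 = 11,360 g.
(a) Volume: 11,360 g ÷ 1.16 g/mL = 9789 mL.

(b) [OCl⁻]/[HOCl] = 10^(pH − pKa) = 10^(8.02 − 7.5) = 10^0.52 = 3.311.
(b) Fraction as HOCl = 1 / (1 + 3.311) = 0.2319.

(a) 9.79 L; (b) 23.2%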